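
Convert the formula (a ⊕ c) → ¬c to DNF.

(a ⊕ c) → ¬c
⇔ ¬(a ⊕ c) ∨ ¬c   [eliminate →]
⇔ ¬((a ∧ ¬c) ∨ (¬a ∧ c)) ∨ ¬c   [expand ⊕]
⇔ (¬(a ∧ ¬c) ∧ ¬(¬a ∧ c)) ∨ ¬c   [De Morgan]
⇔ ((¬a ∨ ¬¬c) ∧ ¬(¬a ∧ c)) ∨ ¬c   [De Morgan]
⇔ ((¬a ∨ c) ∧ ¬(¬a ∧ c)) ∨ ¬c   [double negation]
⇔ ((¬a ∨ c) ∧ (¬¬a ∨ ¬c)) ∨ ¬c   [De Morgan]
⇔ ((¬a ∨ c) ∧ (a ∨ ¬c)) ∨ ¬c   [double negation]
⇔ (¬a ∧ a) ∨ (¬a ∧ ¬c) ∨ (c ∧ a) ∨ (c ∧ ¬c) ∨ ¬c   [distribute ∧ over ∨]
⇔ (c ∧ a) ∨ ¬c   [simplify]

(c ∧ a) ∨ ¬c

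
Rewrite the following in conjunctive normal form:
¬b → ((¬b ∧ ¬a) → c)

b ∨ a ∨ c

¬b → ((¬b ∧ ¬a) → c)
⇔ ¬¬b ∨ ((¬b ∧ ¬a) → c)   — eliminate →
⇔ ¬¬b ∨ ¬(¬b ∧ ¬a) ∨ c   — eliminate →
⇔ b ∨ ¬(¬b ∧ ¬a) ∨ c   — double negation
⇔ b ∨ ¬¬b ∨ ¬¬a ∨ c   — De Morgan
⇔ b ∨ b ∨ ¬¬a ∨ c   — double negation
⇔ b ∨ b ∨ a ∨ c   — double negation
⇔ b ∨ a ∨ c   — simplify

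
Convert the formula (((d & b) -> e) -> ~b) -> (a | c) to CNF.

(((d & b) -> e) -> ~b) -> (a | c)
≡ ~(((d & b) -> e) -> ~b) | a | c   (eliminate ->)
≡ ~(~((d & b) -> e) | ~b) | a | c   (eliminate ->)
≡ ~(~(~(d & b) | e) | ~b) | a | c   (eliminate ->)
≡ (~~(~(d & b) | e) & ~~b) | a | c   (De Morgan)
≡ ((~(d & b) | e) & ~~b) | a | c   (double negation)
≡ ((~d | ~b | e) & ~~b) | a | c   (De Morgan)
≡ ((~d | ~b | e) & b) | a | c   (double negation)
≡ (~d | ~b | e | a | c) & (b | a | c)   (distribute | over &)

(~d | ~b | e | a | c) & (b | a | c)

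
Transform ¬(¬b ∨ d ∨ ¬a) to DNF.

¬(¬b ∨ d ∨ ¬a)
= ¬¬b ∧ ¬d ∧ ¬¬a   (De Morgan)
= b ∧ ¬d ∧ ¬¬a   (double negation)
= b ∧ ¬d ∧ a   (double negation)

b ∧ ¬d ∧ a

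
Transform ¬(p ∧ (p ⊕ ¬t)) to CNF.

¬(p ∧ (p ⊕ ¬t))
≡ ¬(p ∧ (p ∨ ¬t) ∧ ¬(p ∧ ¬t))   [expand ⊕]
≡ ¬p ∨ ¬(p ∨ ¬t) ∨ ¬¬(p ∧ ¬t)   [De Morgan]
≡ ¬p ∨ (¬p ∧ ¬¬t) ∨ ¬¬(p ∧ ¬t)   [De Morgan]
≡ ¬p ∨ (¬p ∧ t) ∨ ¬¬(p ∧ ¬t)   [double negation]
≡ ¬p ∨ (¬p ∧ t) ∨ (p ∧ ¬t)   [double negation]
≡ (¬p ∨ ¬p ∨ p) ∧ (¬p ∨ ¬p ∨ ¬t) ∧ (¬p ∨ t ∨ p) ∧ (¬p ∨ t ∨ ¬t)   [distribute ∨ over ∧]
≡ ¬p ∨ ¬t   [simplify]

¬p ∨ ¬t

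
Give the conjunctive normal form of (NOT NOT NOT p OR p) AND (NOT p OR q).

NOT p OR q

(NOT NOT NOT p OR p) AND (NOT p OR q)
⇔ (NOT p OR p) AND (NOT p OR q)   (double negation)
⇔ NOT p OR q   (simplify)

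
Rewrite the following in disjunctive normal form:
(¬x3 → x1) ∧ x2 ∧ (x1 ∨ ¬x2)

x1 ∧ x2

(¬x3 → x1) ∧ x2 ∧ (x1 ∨ ¬x2)
≡ (¬¬x3 ∨ x1) ∧ x2 ∧ (x1 ∨ ¬x2)   [eliminate →]
≡ (x3 ∨ x1) ∧ x2 ∧ (x1 ∨ ¬x2)   [double negation]
≡ (x3 ∧ x2 ∧ x1) ∨ (x3 ∧ x2 ∧ ¬x2) ∨ (x1 ∧ x2 ∧ x1) ∨ (x1 ∧ x2 ∧ ¬x2)   [distribute ∧ over ∨]
≡ x1 ∧ x2   [simplify]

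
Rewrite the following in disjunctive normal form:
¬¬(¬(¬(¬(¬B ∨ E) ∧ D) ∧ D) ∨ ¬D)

(B ∧ ¬E ∧ D) ∨ ¬D

¬¬(¬(¬(¬(¬B ∨ E) ∧ D) ∧ D) ∨ ¬D)
≡ ¬(¬(¬(¬B ∨ E) ∧ D) ∧ D) ∨ ¬D
≡ ¬¬(¬(¬B ∨ E) ∧ D) ∨ ¬D ∨ ¬D
≡ (¬(¬B ∨ E) ∧ D) ∨ ¬D ∨ ¬D
≡ (¬¬B ∧ ¬E ∧ D) ∨ ¬D ∨ ¬D
≡ (B ∧ ¬E ∧ D) ∨ ¬D ∨ ¬D
≡ (B ∧ ¬E ∧ D) ∨ ¬D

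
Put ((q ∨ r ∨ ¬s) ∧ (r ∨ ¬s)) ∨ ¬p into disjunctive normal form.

((q ∨ r ∨ ¬s) ∧ (r ∨ ¬s)) ∨ ¬p
≡ (q ∧ r) ∨ (q ∧ ¬s) ∨ (r ∧ r) ∨ (r ∧ ¬s) ∨ (¬s ∧ r) ∨ (¬s ∧ ¬s) ∨ ¬p   [distribute ∧ over ∨]
≡ r ∨ ¬s ∨ ¬p   [simplify]

r ∨ ¬s ∨ ¬p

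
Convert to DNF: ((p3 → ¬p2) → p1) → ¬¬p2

(¬p3 ∧ ¬p1) ∨ (¬p2 ∧ ¬p1) ∨ p2

((p3 → ¬p2) → p1) → ¬¬p2
≡ ¬((p3 → ¬p2) → p1) ∨ ¬¬p2
≡ ¬(¬(p3 → ¬p2) ∨ p1) ∨ ¬¬p2
≡ ¬(¬(¬p3 ∨ ¬p2) ∨ p1) ∨ ¬¬p2
≡ (¬¬(¬p3 ∨ ¬p2) ∧ ¬p1) ∨ ¬¬p2
≡ ((¬p3 ∨ ¬p2) ∧ ¬p1) ∨ ¬¬p2
≡ ((¬p3 ∨ ¬p2) ∧ ¬p1) ∨ p2
≡ (¬p3 ∧ ¬p1) ∨ (¬p2 ∧ ¬p1) ∨ p2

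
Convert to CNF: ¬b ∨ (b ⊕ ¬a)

¬b ∨ a

¬b ∨ (b ⊕ ¬a)
⇔ ¬b ∨ ((b ∨ ¬a) ∧ ¬(b ∧ ¬a))   [expand ⊕]
⇔ ¬b ∨ ((b ∨ ¬a) ∧ (¬b ∨ ¬¬a))   [De Morgan]
⇔ ¬b ∨ ((b ∨ ¬a) ∧ (¬b ∨ a))   [double negation]
⇔ (¬b ∨ b ∨ ¬a) ∧ (¬b ∨ ¬b ∨ a)   [distribute ∨ over ∧]
⇔ ¬b ∨ a   [simplify]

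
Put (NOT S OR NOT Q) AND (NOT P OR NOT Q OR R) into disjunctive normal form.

(NOT S OR NOT Q) AND (NOT P OR NOT Q OR R)
⇔ (NOT S AND NOT P) OR (NOT S AND NOT Q) OR (NOT S AND R) OR (NOT Q AND NOT P) OR (NOT Q AND NOT Q) OR (NOT Q AND R)   — distribute AND over OR
⇔ (NOT S AND NOT P) OR (NOT S AND R) OR NOT Q   — simplify

(NOT S AND NOT P) OR (NOT S AND R) OR NOT Q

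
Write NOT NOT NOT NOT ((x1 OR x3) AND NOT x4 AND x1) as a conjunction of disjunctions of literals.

NOT x4 AND x1

NOT NOT NOT NOT ((x1 OR x3) AND NOT x4 AND x1)
≡ NOT NOT ((x1 OR x3) AND NOT x4 AND x1)   — double negation
≡ (x1 OR x3) AND NOT x4 AND x1   — double negation
≡ NOT x4 AND x1   — simplify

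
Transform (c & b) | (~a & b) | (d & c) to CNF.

(c | ~a) & (c | b) & (b | d)

(c & b) | (~a & b) | (d & c)
= (c | ~a | d) & (c | ~a | c) & (c | b | d) & (c | b | c) & (b | ~a | d) & (b | ~a | c) & (b | b | d) & (b | b | c)   [distribute | over &]
= (c | ~a) & (c | b) & (b | d)   [simplify]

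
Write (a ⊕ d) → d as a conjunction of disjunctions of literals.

(a ⊕ d) → d
⇔ ¬(a ⊕ d) ∨ d   (eliminate →)
⇔ ¬((a ∨ d) ∧ ¬(a ∧ d)) ∨ d   (expand ⊕)
⇔ ¬(a ∨ d) ∨ ¬¬(a ∧ d) ∨ d   (De Morgan)
⇔ (¬a ∧ ¬d) ∨ ¬¬(a ∧ d) ∨ d   (De Morgan)
⇔ (¬a ∧ ¬d) ∨ (a ∧ d) ∨ d   (double negation)
⇔ (¬a ∨ a ∨ d) ∧ (¬a ∨ d ∨ d) ∧ (¬d ∨ a ∨ d) ∧ (¬d ∨ d ∨ d)   (distribute ∨ over ∧)
⇔ ¬a ∨ d   (simplify)

¬a ∨ d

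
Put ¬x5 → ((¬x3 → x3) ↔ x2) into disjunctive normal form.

¬x5 → ((¬x3 → x3) ↔ x2)
≡ ¬¬x5 ∨ ((¬x3 → x3) ↔ x2)
≡ ¬¬x5 ∨ (((¬x3 → x3) → x2) ∧ (x2 → (¬x3 → x3)))
≡ ¬¬x5 ∨ ((¬(¬x3 → x3) ∨ x2) ∧ (x2 → (¬x3 → x3)))
≡ ¬¬x5 ∨ ((¬(¬¬x3 ∨ x3) ∨ x2) ∧ (x2 → (¬x3 → x3)))
≡ ¬¬x5 ∨ ((¬(¬¬x3 ∨ x3) ∨ x2) ∧ (¬x2 ∨ (¬x3 → x3)))
≡ ¬¬x5 ∨ ((¬(¬¬x3 ∨ x3) ∨ x2) ∧ (¬x2 ∨ ¬¬x3 ∨ x3))
≡ x5 ∨ ((¬(¬¬x3 ∨ x3) ∨ x2) ∧ (¬x2 ∨ ¬¬x3 ∨ x3))
≡ x5 ∨ (((¬¬¬x3 ∧ ¬x3) ∨ x2) ∧ (¬x2 ∨ ¬¬x3 ∨ x3))
≡ x5 ∨ (((¬x3 ∧ ¬x3) ∨ x2) ∧ (¬x2 ∨ ¬¬x3 ∨ x3))
≡ x5 ∨ (((¬x3 ∧ ¬x3) ∨ x2) ∧ (¬x2 ∨ x3 ∨ x3))
≡ x5 ∨ (¬x3 ∧ ¬x3 ∧ ¬x2) ∨ (¬x3 ∧ ¬x3 ∧ x3) ∨ (¬x3 ∧ ¬x3 ∧ x3) ∨ (x2 ∧ ¬x2) ∨ (x2 ∧ x3) ∨ (x2 ∧ x3)
≡ x5 ∨ (¬x3 ∧ ¬x2) ∨ (x2 ∧ x3)

x5 ∨ (¬x3 ∧ ¬x2) ∨ (x2 ∧ x3)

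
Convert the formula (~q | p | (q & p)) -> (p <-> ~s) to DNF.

(q & ~p) | (~p & s) | (~s & p)

(~q | p | (q & p)) -> (p <-> ~s)
⇔ ~(~q | p | (q & p)) | (p <-> ~s)   [eliminate ->]
⇔ ~(~q | p | (q & p)) | ((p -> ~s) & (~s -> p))   [eliminate <->]
⇔ ~(~q | p | (q & p)) | ((~p | ~s) & (~s -> p))   [eliminate ->]
⇔ ~(~q | p | (q & p)) | ((~p | ~s) & (~~s | p))   [eliminate ->]
⇔ (~~q & ~p & ~(q & p)) | ((~p | ~s) & (~~s | p))   [De Morgan]
⇔ (q & ~p & ~(q & p)) | ((~p | ~s) & (~~s | p))   [double negation]
⇔ (q & ~p & (~q | ~p)) | ((~p | ~s) & (~~s | p))   [De Morgan]
⇔ (q & ~p & (~q | ~p)) | ((~p | ~s) & (s | p))   [double negation]
⇔ (q & ~p & ~q) | (q & ~p & ~p) | (~p & s) | (~p & p) | (~s & s) | (~s & p)   [distribute & over |]
⇔ (q & ~p) | (~p & s) | (~s & p)   [simplify]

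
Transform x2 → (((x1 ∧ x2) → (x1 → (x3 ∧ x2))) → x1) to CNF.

x2 → (((x1 ∧ x2) → (x1 → (x3 ∧ x2))) → x1)
≡ ¬x2 ∨ (((x1 ∧ x2) → (x1 → (x3 ∧ x2))) → x1)
≡ ¬x2 ∨ ¬((x1 ∧ x2) → (x1 → (x3 ∧ x2))) ∨ x1
≡ ¬x2 ∨ ¬(¬(x1 ∧ x2) ∨ (x1 → (x3 ∧ x2))) ∨ x1
≡ ¬x2 ∨ ¬(¬(x1 ∧ x2) ∨ ¬x1 ∨ (x3 ∧ x2)) ∨ x1
≡ ¬x2 ∨ (¬¬(x1 ∧ x2) ∧ ¬¬x1 ∧ ¬(x3 ∧ x2)) ∨ x1
≡ ¬x2 ∨ (x1 ∧ x2 ∧ ¬¬x1 ∧ ¬(x3 ∧ x2)) ∨ x1
≡ ¬x2 ∨ (x1 ∧ x2 ∧ x1 ∧ ¬(x3 ∧ x2)) ∨ x1
≡ ¬x2 ∨ (x1 ∧ x2 ∧ x1 ∧ (¬x3 ∨ ¬x2)) ∨ x1
≡ (¬x2 ∨ x1 ∨ x1) ∧ (¬x2 ∨ x2 ∨ x1) ∧ (¬x2 ∨ x1 ∨ x1) ∧ (¬x2 ∨ ¬x3 ∨ ¬x2 ∨ x1)
≡ ¬x2 ∨ x1

¬x2 ∨ x1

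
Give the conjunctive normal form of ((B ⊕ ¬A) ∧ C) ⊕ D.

((B ⊕ ¬A) ∧ C) ⊕ D
= (((B ⊕ ¬A) ∧ C) ∨ D) ∧ ¬((B ⊕ ¬A) ∧ C ∧ D)   — expand ⊕
= (((B ∨ ¬A) ∧ ¬(B ∧ ¬A) ∧ C) ∨ D) ∧ ¬((B ⊕ ¬A) ∧ C ∧ D)   — expand ⊕
= (((B ∨ ¬A) ∧ ¬(B ∧ ¬A) ∧ C) ∨ D) ∧ ¬((B ∨ ¬A) ∧ ¬(B ∧ ¬A) ∧ C ∧ D)   — expand ⊕
= (((B ∨ ¬A) ∧ (¬B ∨ ¬¬A) ∧ C) ∨ D) ∧ ¬((B ∨ ¬A) ∧ ¬(B ∧ ¬A) ∧ C ∧ D)   — De Morgan
= (((B ∨ ¬A) ∧ (¬B ∨ A) ∧ C) ∨ D) ∧ ¬((B ∨ ¬A) ∧ ¬(B ∧ ¬A) ∧ C ∧ D)   — double negation
= (((B ∨ ¬A) ∧ (¬B ∨ A) ∧ C) ∨ D) ∧ (¬(B ∨ ¬A) ∨ ¬¬(B ∧ ¬A) ∨ ¬C ∨ ¬D)   — De Morgan
= (((B ∨ ¬A) ∧ (¬B ∨ A) ∧ C) ∨ D) ∧ ((¬B ∧ ¬¬A) ∨ ¬¬(B ∧ ¬A) ∨ ¬C ∨ ¬D)   — De Morgan
= (((B ∨ ¬A) ∧ (¬B ∨ A) ∧ C) ∨ D) ∧ ((¬B ∧ A) ∨ ¬¬(B ∧ ¬A) ∨ ¬C ∨ ¬D)   — double negation
= (((B ∨ ¬A) ∧ (¬B ∨ A) ∧ C) ∨ D) ∧ ((¬B ∧ A) ∨ (B ∧ ¬A) ∨ ¬C ∨ ¬D)   — double negation
= (B ∨ ¬A ∨ D) ∧ (¬B ∨ A ∨ D) ∧ (C ∨ D) ∧ (¬B ∨ B ∨ ¬C ∨ ¬D) ∧ (¬B ∨ ¬A ∨ ¬C ∨ ¬D) ∧ (A ∨ B ∨ ¬C ∨ ¬D) ∧ (A ∨ ¬A ∨ ¬C ∨ ¬D)   — distribute ∨ over ∧
= (B ∨ ¬A ∨ D) ∧ (¬B ∨ A ∨ D) ∧ (C ∨ D) ∧ (¬B ∨ ¬A ∨ ¬C ∨ ¬D) ∧ (A ∨ B ∨ ¬C ∨ ¬D)   — simplify

(B ∨ ¬A ∨ D) ∧ (¬B ∨ A ∨ D) ∧ (C ∨ D) ∧ (¬B ∨ ¬A ∨ ¬C ∨ ¬D) ∧ (A ∨ B ∨ ¬C ∨ ¬D)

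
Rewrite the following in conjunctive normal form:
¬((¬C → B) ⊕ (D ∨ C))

(¬B ∨ D ∨ C) ∧ (¬D ∨ C ∨ B)

¬((¬C → B) ⊕ (D ∨ C))
≡ ¬(((¬C → B) ∨ D ∨ C) ∧ ¬((¬C → B) ∧ (D ∨ C)))   [expand ⊕]
≡ ¬((¬¬C ∨ B ∨ D ∨ C) ∧ ¬((¬C → B) ∧ (D ∨ C)))   [eliminate →]
≡ ¬((¬¬C ∨ B ∨ D ∨ C) ∧ ¬((¬¬C ∨ B) ∧ (D ∨ C)))   [eliminate →]
≡ ¬(¬¬C ∨ B ∨ D ∨ C) ∨ ¬¬((¬¬C ∨ B) ∧ (D ∨ C))   [De Morgan]
≡ (¬¬¬C ∧ ¬B ∧ ¬D ∧ ¬C) ∨ ¬¬((¬¬C ∨ B) ∧ (D ∨ C))   [De Morgan]
≡ (¬C ∧ ¬B ∧ ¬D ∧ ¬C) ∨ ¬¬((¬¬C ∨ B) ∧ (D ∨ C))   [double negation]
≡ (¬C ∧ ¬B ∧ ¬D ∧ ¬C) ∨ ((¬¬C ∨ B) ∧ (D ∨ C))   [double negation]
≡ (¬C ∧ ¬B ∧ ¬D ∧ ¬C) ∨ ((C ∨ B) ∧ (D ∨ C))   [double negation]
≡ (¬C ∨ C ∨ B) ∧ (¬C ∨ D ∨ C) ∧ (¬B ∨ C ∨ B) ∧ (¬B ∨ D ∨ C) ∧ (¬D ∨ C ∨ B) ∧ (¬D ∨ D ∨ C) ∧ (¬C ∨ C ∨ B) ∧ (¬C ∨ D ∨ C)   [distribute ∨ over ∧]
≡ (¬B ∨ D ∨ C) ∧ (¬D ∨ C ∨ B)   [simplify]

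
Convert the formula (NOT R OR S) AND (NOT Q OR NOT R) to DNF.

NOT R OR (S AND NOT Q)

(NOT R OR S) AND (NOT Q OR NOT R)
= (NOT R AND NOT Q) OR (NOT R AND NOT R) OR (S AND NOT Q) OR (S AND NOT R)   (distribute AND over OR)
= NOT R OR (S AND NOT Q)   (simplify)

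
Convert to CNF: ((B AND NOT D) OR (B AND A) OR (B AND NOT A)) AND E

((B AND NOT D) OR (B AND A) OR (B AND NOT A)) AND E
≡ (B OR B OR B) AND (B OR B OR NOT A) AND (B OR A OR B) AND (B OR A OR NOT A) AND (NOT D OR B OR B) AND (NOT D OR B OR NOT A) AND (NOT D OR A OR B) AND (NOT D OR A OR NOT A) AND E   [distribute OR over AND]
≡ B AND E   [simplify]

B AND E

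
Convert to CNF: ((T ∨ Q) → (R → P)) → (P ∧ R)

((T ∨ Q) → (R → P)) → (P ∧ R)
≡ ¬((T ∨ Q) → (R → P)) ∨ (P ∧ R)   [eliminate →]
≡ ¬(¬(T ∨ Q) ∨ (R → P)) ∨ (P ∧ R)   [eliminate →]
≡ ¬(¬(T ∨ Q) ∨ ¬R ∨ P) ∨ (P ∧ R)   [eliminate →]
≡ (¬¬(T ∨ Q) ∧ ¬¬R ∧ ¬P) ∨ (P ∧ R)   [De Morgan]
≡ ((T ∨ Q) ∧ ¬¬R ∧ ¬P) ∨ (P ∧ R)   [double negation]
≡ ((T ∨ Q) ∧ R ∧ ¬P) ∨ (P ∧ R)   [double negation]
≡ (T ∨ Q ∨ P) ∧ (T ∨ Q ∨ R) ∧ (R ∨ P) ∧ (R ∨ R) ∧ (¬P ∨ P) ∧ (¬P ∨ R)   [distribute ∨ over ∧]
≡ (T ∨ Q ∨ P) ∧ R   [simplify]

(T ∨ Q ∨ P) ∧ R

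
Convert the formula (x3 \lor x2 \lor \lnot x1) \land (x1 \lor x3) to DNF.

(x3 \lor x2 \lor \lnot x1) \land (x1 \lor x3)
= (x3 \land x1) \lor (x3 \land x3) \lor (x2 \land x1) \lor (x2 \land x3) \lor (\lnot x1 \land x1) \lor (\lnot x1 \land x3)
= x3 \lor (x2 \land x1)

x3 \lor (x2 \land x1)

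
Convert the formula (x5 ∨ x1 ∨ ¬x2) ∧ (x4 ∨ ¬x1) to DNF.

(x5 ∧ x4) ∨ (x5 ∧ ¬x1) ∨ (x1 ∧ x4) ∨ (¬x2 ∧ x4) ∨ (¬x2 ∧ ¬x1)

(x5 ∨ x1 ∨ ¬x2) ∧ (x4 ∨ ¬x1)
≡ (x5 ∧ x4) ∨ (x5 ∧ ¬x1) ∨ (x1 ∧ x4) ∨ (x1 ∧ ¬x1) ∨ (¬x2 ∧ x4) ∨ (¬x2 ∧ ¬x1)   [distribute ∧ over ∨]
≡ (x5 ∧ x4) ∨ (x5 ∧ ¬x1) ∨ (x1 ∧ x4) ∨ (¬x2 ∧ x4) ∨ (¬x2 ∧ ¬x1)   [simplify]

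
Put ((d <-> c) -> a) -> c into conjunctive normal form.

(~d | c) & (~a | c)

((d <-> c) -> a) -> c
≡ ~((d <-> c) -> a) | c   (eliminate ->)
≡ ~(~(d <-> c) | a) | c   (eliminate ->)
≡ ~(~((d -> c) & (c -> d)) | a) | c   (eliminate <->)
≡ ~(~((~d | c) & (c -> d)) | a) | c   (eliminate ->)
≡ ~(~((~d | c) & (~c | d)) | a) | c   (eliminate ->)
≡ (~~((~d | c) & (~c | d)) & ~a) | c   (De Morgan)
≡ ((~d | c) & (~c | d) & ~a) | c   (double negation)
≡ (~d | c | c) & (~c | d | c) & (~a | c)   (distribute | over &)
≡ (~d | c) & (~a | c)   (simplify)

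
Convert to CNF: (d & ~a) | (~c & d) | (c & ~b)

(d | c) & (d | ~b) & (~a | ~c | ~b)

(d & ~a) | (~c & d) | (c & ~b)
≡ (d | ~c | c) & (d | ~c | ~b) & (d | d | c) & (d | d | ~b) & (~a | ~c | c) & (~a | ~c | ~b) & (~a | d | c) & (~a | d | ~b)   (distribute | over &)
≡ (d | c) & (d | ~b) & (~a | ~c | ~b)   (simplify)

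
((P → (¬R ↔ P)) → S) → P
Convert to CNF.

((P → (¬R ↔ P)) → S) → P
≡ ¬((P → (¬R ↔ P)) → S) ∨ P   [eliminate →]
≡ ¬(¬(P → (¬R ↔ P)) ∨ S) ∨ P   [eliminate →]
≡ ¬(¬(¬P ∨ (¬R ↔ P)) ∨ S) ∨ P   [eliminate →]
≡ ¬(¬(¬P ∨ ((¬R → P) ∧ (P → ¬R))) ∨ S) ∨ P   [eliminate ↔]
≡ ¬(¬(¬P ∨ ((¬¬R ∨ P) ∧ (P → ¬R))) ∨ S) ∨ P   [eliminate →]
≡ ¬(¬(¬P ∨ ((¬¬R ∨ P) ∧ (¬P ∨ ¬R))) ∨ S) ∨ P   [eliminate →]
≡ (¬¬(¬P ∨ ((¬¬R ∨ P) ∧ (¬P ∨ ¬R))) ∧ ¬S) ∨ P   [De Morgan]
≡ ((¬P ∨ ((¬¬R ∨ P) ∧ (¬P ∨ ¬R))) ∧ ¬S) ∨ P   [double negation]
≡ ((¬P ∨ ((R ∨ P) ∧ (¬P ∨ ¬R))) ∧ ¬S) ∨ P   [double negation]
≡ (¬P ∨ R ∨ P ∨ P) ∧ (¬P ∨ ¬P ∨ ¬R ∨ P) ∧ (¬S ∨ P)   [distribute ∨ over ∧]
≡ ¬S ∨ P   [simplify]

¬S ∨ P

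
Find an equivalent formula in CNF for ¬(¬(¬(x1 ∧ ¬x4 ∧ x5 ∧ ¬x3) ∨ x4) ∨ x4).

¬(¬(¬(x1 ∧ ¬x4 ∧ x5 ∧ ¬x3) ∨ x4) ∨ x4)
≡ ¬¬(¬(x1 ∧ ¬x4 ∧ x5 ∧ ¬x3) ∨ x4) ∧ ¬x4   [De Morgan]
≡ (¬(x1 ∧ ¬x4 ∧ x5 ∧ ¬x3) ∨ x4) ∧ ¬x4   [double negation]
≡ (¬x1 ∨ ¬¬x4 ∨ ¬x5 ∨ ¬¬x3 ∨ x4) ∧ ¬x4   [De Morgan]
≡ (¬x1 ∨ x4 ∨ ¬x5 ∨ ¬¬x3 ∨ x4) ∧ ¬x4   [double negation]
≡ (¬x1 ∨ x4 ∨ ¬x5 ∨ x3 ∨ x4) ∧ ¬x4   [double negation]
≡ (¬x1 ∨ x4 ∨ ¬x5 ∨ x3) ∧ ¬x4   [simplify]

(¬x1 ∨ x4 ∨ ¬x5 ∨ x3) ∧ ¬x4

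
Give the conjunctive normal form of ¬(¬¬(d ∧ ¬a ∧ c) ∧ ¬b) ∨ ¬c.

¬d ∨ a ∨ ¬c ∨ b

¬(¬¬(d ∧ ¬a ∧ c) ∧ ¬b) ∨ ¬c
= ¬¬¬(d ∧ ¬a ∧ c) ∨ ¬¬b ∨ ¬c   (De Morgan)
= ¬(d ∧ ¬a ∧ c) ∨ ¬¬b ∨ ¬c   (double negation)
= ¬d ∨ ¬¬a ∨ ¬c ∨ ¬¬b ∨ ¬c   (De Morgan)
= ¬d ∨ a ∨ ¬c ∨ ¬¬b ∨ ¬c   (double negation)
= ¬d ∨ a ∨ ¬c ∨ b ∨ ¬c   (double negation)
= ¬d ∨ a ∨ ¬c ∨ b   (simplify)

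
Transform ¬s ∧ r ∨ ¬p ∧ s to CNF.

¬s ∧ r ∨ ¬p ∧ s
= (¬s ∨ ¬p) ∧ (¬s ∨ s) ∧ (r ∨ ¬p) ∧ (r ∨ s)
= (¬s ∨ ¬p) ∧ (r ∨ ¬p) ∧ (r ∨ s)

(¬s ∨ ¬p) ∧ (r ∨ ¬p) ∧ (r ∨ s)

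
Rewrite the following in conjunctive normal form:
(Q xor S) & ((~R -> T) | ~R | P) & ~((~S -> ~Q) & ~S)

(Q xor S) & ((~R -> T) | ~R | P) & ~((~S -> ~Q) & ~S)
= (Q | S) & ~(Q & S) & ((~R -> T) | ~R | P) & ~((~S -> ~Q) & ~S)   — expand xor
= (Q | S) & ~(Q & S) & (~~R | T | ~R | P) & ~((~S -> ~Q) & ~S)   — eliminate ->
= (Q | S) & ~(Q & S) & (~~R | T | ~R | P) & ~((~~S | ~Q) & ~S)   — eliminate ->
= (Q | S) & (~Q | ~S) & (~~R | T | ~R | P) & ~((~~S | ~Q) & ~S)   — De Morgan
= (Q | S) & (~Q | ~S) & (R | T | ~R | P) & ~((~~S | ~Q) & ~S)   — double negation
= (Q | S) & (~Q | ~S) & (R | T | ~R | P) & (~(~~S | ~Q) | ~~S)   — De Morgan
= (Q | S) & (~Q | ~S) & (R | T | ~R | P) & ((~~~S & ~~Q) | ~~S)   — De Morgan
= (Q | S) & (~Q | ~S) & (R | T | ~R | P) & ((~S & ~~Q) | ~~S)   — double negation
= (Q | S) & (~Q | ~S) & (R | T | ~R | P) & ((~S & Q) | ~~S)   — double negation
= (Q | S) & (~Q | ~S) & (R | T | ~R | P) & ((~S & Q) | S)   — double negation
= (Q | S) & (~Q | ~S) & (R | T | ~R | P) & (~S | S) & (Q | S)   — distribute | over &
= (Q | S) & (~Q | ~S)   — simplify

(Q | S) & (~Q | ~S)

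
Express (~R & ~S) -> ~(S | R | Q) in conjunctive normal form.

R | S | ~Q

(~R & ~S) -> ~(S | R | Q)
⇔ ~(~R & ~S) | ~(S | R | Q)   — eliminate ->
⇔ ~~R | ~~S | ~(S | R | Q)   — De Morgan
⇔ R | ~~S | ~(S | R | Q)   — double negation
⇔ R | S | ~(S | R | Q)   — double negation
⇔ R | S | (~S & ~R & ~Q)   — De Morgan
⇔ (R | S | ~S) & (R | S | ~R) & (R | S | ~Q)   — distribute | over &
⇔ R | S | ~Q   — simplify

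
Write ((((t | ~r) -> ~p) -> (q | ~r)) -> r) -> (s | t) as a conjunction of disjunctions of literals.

((((t | ~r) -> ~p) -> (q | ~r)) -> r) -> (s | t)
≡ ~((((t | ~r) -> ~p) -> (q | ~r)) -> r) | s | t
≡ ~(~(((t | ~r) -> ~p) -> (q | ~r)) | r) | s | t
≡ ~(~(~((t | ~r) -> ~p) | q | ~r) | r) | s | t
≡ ~(~(~(~(t | ~r) | ~p) | q | ~r) | r) | s | t
≡ (~~(~(~(t | ~r) | ~p) | q | ~r) & ~r) | s | t
≡ ((~(~(t | ~r) | ~p) | q | ~r) & ~r) | s | t
≡ (((~~(t | ~r) & ~~p) | q | ~r) & ~r) | s | t
≡ ((((t | ~r) & ~~p) | q | ~r) & ~r) | s | t
≡ ((((t | ~r) & p) | q | ~r) & ~r) | s | t
≡ (t | ~r | q | ~r | s | t) & (p | q | ~r | s | t) & (~r | s | t)
≡ ~r | s | t

~r | s | t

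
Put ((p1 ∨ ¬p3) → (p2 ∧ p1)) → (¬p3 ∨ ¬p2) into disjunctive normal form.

((p1 ∨ ¬p3) → (p2 ∧ p1)) → (¬p3 ∨ ¬p2)
≡ ¬((p1 ∨ ¬p3) → (p2 ∧ p1)) ∨ ¬p3 ∨ ¬p2   — eliminate →
≡ ¬(¬(p1 ∨ ¬p3) ∨ (p2 ∧ p1)) ∨ ¬p3 ∨ ¬p2   — eliminate →
≡ (¬¬(p1 ∨ ¬p3) ∧ ¬(p2 ∧ p1)) ∨ ¬p3 ∨ ¬p2   — De Morgan
≡ ((p1 ∨ ¬p3) ∧ ¬(p2 ∧ p1)) ∨ ¬p3 ∨ ¬p2   — double negation
≡ ((p1 ∨ ¬p3) ∧ (¬p2 ∨ ¬p1)) ∨ ¬p3 ∨ ¬p2   — De Morgan
≡ (p1 ∧ ¬p2) ∨ (p1 ∧ ¬p1) ∨ (¬p3 ∧ ¬p2) ∨ (¬p3 ∧ ¬p1) ∨ ¬p3 ∨ ¬p2   — distribute ∧ over ∨
≡ ¬p3 ∨ ¬p2   — simplify

¬p3 ∨ ¬p2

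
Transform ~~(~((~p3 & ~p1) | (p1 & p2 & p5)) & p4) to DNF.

~~(~((~p3 & ~p1) | (p1 & p2 & p5)) & p4)
⇔ ~((~p3 & ~p1) | (p1 & p2 & p5)) & p4   [double negation]
⇔ ~(~p3 & ~p1) & ~(p1 & p2 & p5) & p4   [De Morgan]
⇔ (~~p3 | ~~p1) & ~(p1 & p2 & p5) & p4   [De Morgan]
⇔ (p3 | ~~p1) & ~(p1 & p2 & p5) & p4   [double negation]
⇔ (p3 | p1) & ~(p1 & p2 & p5) & p4   [double negation]
⇔ (p3 | p1) & (~p1 | ~p2 | ~p5) & p4   [De Morgan]
⇔ (p3 & ~p1 & p4) | (p3 & ~p2 & p4) | (p3 & ~p5 & p4) | (p1 & ~p1 & p4) | (p1 & ~p2 & p4) | (p1 & ~p5 & p4)   [distribute & over |]
⇔ (p3 & ~p1 & p4) | (p3 & ~p2 & p4) | (p3 & ~p5 & p4) | (p1 & ~p2 & p4) | (p1 & ~p5 & p4)   [simplify]

(p3 & ~p1 & p4) | (p3 & ~p2 & p4) | (p3 & ~p5 & p4) | (p1 & ~p2 & p4) | (p1 & ~p5 & p4)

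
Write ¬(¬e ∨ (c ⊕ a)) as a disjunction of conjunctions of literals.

(e ∧ ¬c ∧ ¬a) ∨ (e ∧ a ∧ c)

¬(¬e ∨ (c ⊕ a))
≡ ¬(¬e ∨ (c ∧ ¬a) ∨ (¬c ∧ a))   (expand ⊕)
≡ ¬¬e ∧ ¬(c ∧ ¬a) ∧ ¬(¬c ∧ a)   (De Morgan)
≡ e ∧ ¬(c ∧ ¬a) ∧ ¬(¬c ∧ a)   (double negation)
≡ e ∧ (¬c ∨ ¬¬a) ∧ ¬(¬c ∧ a)   (De Morgan)
≡ e ∧ (¬c ∨ a) ∧ ¬(¬c ∧ a)   (double negation)
≡ e ∧ (¬c ∨ a) ∧ (¬¬c ∨ ¬a)   (De Morgan)
≡ e ∧ (¬c ∨ a) ∧ (c ∨ ¬a)   (double negation)
≡ (e ∧ ¬c ∧ c) ∨ (e ∧ ¬c ∧ ¬a) ∨ (e ∧ a ∧ c) ∨ (e ∧ a ∧ ¬a)   (distribute ∧ over ∨)
≡ (e ∧ ¬c ∧ ¬a) ∨ (e ∧ a ∧ c)   (simplify)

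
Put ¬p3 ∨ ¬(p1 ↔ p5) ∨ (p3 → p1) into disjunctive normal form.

¬p3 ∨ (p5 ∧ ¬p1) ∨ p1

¬p3 ∨ ¬(p1 ↔ p5) ∨ (p3 → p1)
≡ ¬p3 ∨ ¬((p1 → p5) ∧ (p5 → p1)) ∨ (p3 → p1)   [eliminate ↔]
≡ ¬p3 ∨ ¬((¬p1 ∨ p5) ∧ (p5 → p1)) ∨ (p3 → p1)   [eliminate →]
≡ ¬p3 ∨ ¬((¬p1 ∨ p5) ∧ (¬p5 ∨ p1)) ∨ (p3 → p1)   [eliminate →]
≡ ¬p3 ∨ ¬((¬p1 ∨ p5) ∧ (¬p5 ∨ p1)) ∨ ¬p3 ∨ p1   [eliminate →]
≡ ¬p3 ∨ ¬(¬p1 ∨ p5) ∨ ¬(¬p5 ∨ p1) ∨ ¬p3 ∨ p1   [De Morgan]
≡ ¬p3 ∨ (¬¬p1 ∧ ¬p5) ∨ ¬(¬p5 ∨ p1) ∨ ¬p3 ∨ p1   [De Morgan]
≡ ¬p3 ∨ (p1 ∧ ¬p5) ∨ ¬(¬p5 ∨ p1) ∨ ¬p3 ∨ p1   [double negation]
≡ ¬p3 ∨ (p1 ∧ ¬p5) ∨ (¬¬p5 ∧ ¬p1) ∨ ¬p3 ∨ p1   [De Morgan]
≡ ¬p3 ∨ (p1 ∧ ¬p5) ∨ (p5 ∧ ¬p1) ∨ ¬p3 ∨ p1   [double negation]
≡ ¬p3 ∨ (p5 ∧ ¬p1) ∨ p1   [simplify]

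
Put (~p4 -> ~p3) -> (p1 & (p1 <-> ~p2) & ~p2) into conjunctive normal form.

(~p4 -> ~p3) -> (p1 & (p1 <-> ~p2) & ~p2)
≡ ~(~p4 -> ~p3) | (p1 & (p1 <-> ~p2) & ~p2)
≡ ~(~~p4 | ~p3) | (p1 & (p1 <-> ~p2) & ~p2)
≡ ~(~~p4 | ~p3) | (p1 & (p1 -> ~p2) & (~p2 -> p1) & ~p2)
≡ ~(~~p4 | ~p3) | (p1 & (~p1 | ~p2) & (~p2 -> p1) & ~p2)
≡ ~(~~p4 | ~p3) | (p1 & (~p1 | ~p2) & (~~p2 | p1) & ~p2)
≡ (~~~p4 & ~~p3) | (p1 & (~p1 | ~p2) & (~~p2 | p1) & ~p2)
≡ (~p4 & ~~p3) | (p1 & (~p1 | ~p2) & (~~p2 | p1) & ~p2)
≡ (~p4 & p3) | (p1 & (~p1 | ~p2) & (~~p2 | p1) & ~p2)
≡ (~p4 & p3) | (p1 & (~p1 | ~p2) & (p2 | p1) & ~p2)
≡ (~p4 | p1) & (~p4 | ~p1 | ~p2) & (~p4 | p2 | p1) & (~p4 | ~p2) & (p3 | p1) & (p3 | ~p1 | ~p2) & (p3 | p2 | p1) & (p3 | ~p2)
≡ (~p4 | p1) & (~p4 | ~p2) & (p3 | p1) & (p3 | ~p2)

(~p4 | p1) & (~p4 | ~p2) & (p3 | p1) & (p3 | ~p2)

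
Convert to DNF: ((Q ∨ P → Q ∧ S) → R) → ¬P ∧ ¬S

((Q ∨ P → Q ∧ S) → R) → ¬P ∧ ¬S
≡ ¬((Q ∨ P → Q ∧ S) → R) ∨ ¬P ∧ ¬S   — eliminate →
≡ ¬(¬(Q ∨ P → Q ∧ S) ∨ R) ∨ ¬P ∧ ¬S   — eliminate →
≡ ¬(¬(¬(Q ∨ P) ∨ Q ∧ S) ∨ R) ∨ ¬P ∧ ¬S   — eliminate →
≡ ¬¬(¬(Q ∨ P) ∨ Q ∧ S) ∧ ¬R ∨ ¬P ∧ ¬S   — De Morgan
≡ (¬(Q ∨ P) ∨ Q ∧ S) ∧ ¬R ∨ ¬P ∧ ¬S   — double negation
≡ (¬Q ∧ ¬P ∨ Q ∧ S) ∧ ¬R ∨ ¬P ∧ ¬S   — De Morgan
≡ ¬Q ∧ ¬P ∧ ¬R ∨ Q ∧ S ∧ ¬R ∨ ¬P ∧ ¬S   — distribute ∧ over ∨

¬Q ∧ ¬P ∧ ¬R ∨ Q ∧ S ∧ ¬R ∨ ¬P ∧ ¬S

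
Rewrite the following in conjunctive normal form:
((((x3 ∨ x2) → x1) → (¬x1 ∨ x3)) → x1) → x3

((((x3 ∨ x2) → x1) → (¬x1 ∨ x3)) → x1) → x3
≡ ¬((((x3 ∨ x2) → x1) → (¬x1 ∨ x3)) → x1) ∨ x3   (eliminate →)
≡ ¬(¬(((x3 ∨ x2) → x1) → (¬x1 ∨ x3)) ∨ x1) ∨ x3   (eliminate →)
≡ ¬(¬(¬((x3 ∨ x2) → x1) ∨ ¬x1 ∨ x3) ∨ x1) ∨ x3   (eliminate →)
≡ ¬(¬(¬(¬(x3 ∨ x2) ∨ x1) ∨ ¬x1 ∨ x3) ∨ x1) ∨ x3   (eliminate →)
≡ (¬¬(¬(¬(x3 ∨ x2) ∨ x1) ∨ ¬x1 ∨ x3) ∧ ¬x1) ∨ x3   (De Morgan)
≡ ((¬(¬(x3 ∨ x2) ∨ x1) ∨ ¬x1 ∨ x3) ∧ ¬x1) ∨ x3   (double negation)
≡ (((¬¬(x3 ∨ x2) ∧ ¬x1) ∨ ¬x1 ∨ x3) ∧ ¬x1) ∨ x3   (De Morgan)
≡ ((((x3 ∨ x2) ∧ ¬x1) ∨ ¬x1 ∨ x3) ∧ ¬x1) ∨ x3   (double negation)
≡ (x3 ∨ x2 ∨ ¬x1 ∨ x3 ∨ x3) ∧ (¬x1 ∨ ¬x1 ∨ x3 ∨ x3) ∧ (¬x1 ∨ x3)   (distribute ∨ over ∧)
≡ ¬x1 ∨ x3   (simplify)

¬x1 ∨ x3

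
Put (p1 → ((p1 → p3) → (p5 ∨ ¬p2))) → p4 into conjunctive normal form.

(p1 → ((p1 → p3) → (p5 ∨ ¬p2))) → p4
≡ ¬(p1 → ((p1 → p3) → (p5 ∨ ¬p2))) ∨ p4   — eliminate →
≡ ¬(¬p1 ∨ ((p1 → p3) → (p5 ∨ ¬p2))) ∨ p4   — eliminate →
≡ ¬(¬p1 ∨ ¬(p1 → p3) ∨ p5 ∨ ¬p2) ∨ p4   — eliminate →
≡ ¬(¬p1 ∨ ¬(¬p1 ∨ p3) ∨ p5 ∨ ¬p2) ∨ p4   — eliminate →
≡ (¬¬p1 ∧ ¬¬(¬p1 ∨ p3) ∧ ¬p5 ∧ ¬¬p2) ∨ p4   — De Morgan
≡ (p1 ∧ ¬¬(¬p1 ∨ p3) ∧ ¬p5 ∧ ¬¬p2) ∨ p4   — double negation
≡ (p1 ∧ (¬p1 ∨ p3) ∧ ¬p5 ∧ ¬¬p2) ∨ p4   — double negation
≡ (p1 ∧ (¬p1 ∨ p3) ∧ ¬p5 ∧ p2) ∨ p4   — double negation
≡ (p1 ∨ p4) ∧ (¬p1 ∨ p3 ∨ p4) ∧ (¬p5 ∨ p4) ∧ (p2 ∨ p4)   — distribute ∨ over ∧

(p1 ∨ p4) ∧ (¬p1 ∨ p3 ∨ p4) ∧ (¬p5 ∨ p4) ∧ (p2 ∨ p4)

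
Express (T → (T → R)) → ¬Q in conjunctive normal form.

(T → (T → R)) → ¬Q
≡ ¬(T → (T → R)) ∨ ¬Q   [eliminate →]
≡ ¬(¬T ∨ (T → R)) ∨ ¬Q   [eliminate →]
≡ ¬(¬T ∨ ¬T ∨ R) ∨ ¬Q   [eliminate →]
≡ (¬¬T ∧ ¬¬T ∧ ¬R) ∨ ¬Q   [De Morgan]
≡ (T ∧ ¬¬T ∧ ¬R) ∨ ¬Q   [double negation]
≡ (T ∧ T ∧ ¬R) ∨ ¬Q   [double negation]
≡ (T ∨ ¬Q) ∧ (T ∨ ¬Q) ∧ (¬R ∨ ¬Q)   [distribute ∨ over ∧]
≡ (T ∨ ¬Q) ∧ (¬R ∨ ¬Q)   [simplify]

(T ∨ ¬Q) ∧ (¬R ∨ ¬Q)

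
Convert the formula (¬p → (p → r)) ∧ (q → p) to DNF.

(¬p → (p → r)) ∧ (q → p)
⇔ (¬¬p ∨ (p → r)) ∧ (q → p)   — eliminate →
⇔ (¬¬p ∨ ¬p ∨ r) ∧ (q → p)   — eliminate →
⇔ (¬¬p ∨ ¬p ∨ r) ∧ (¬q ∨ p)   — eliminate →
⇔ (p ∨ ¬p ∨ r) ∧ (¬q ∨ p)   — double negation
⇔ (p ∧ ¬q) ∨ (p ∧ p) ∨ (¬p ∧ ¬q) ∨ (¬p ∧ p) ∨ (r ∧ ¬q) ∨ (r ∧ p)   — distribute ∧ over ∨
⇔ p ∨ (¬p ∧ ¬q) ∨ (r ∧ ¬q)   — simplify

p ∨ (¬p ∧ ¬q) ∨ (r ∧ ¬q)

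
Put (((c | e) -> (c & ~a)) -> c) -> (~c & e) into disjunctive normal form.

(~c & ~e) | (~c & e)

(((c | e) -> (c & ~a)) -> c) -> (~c & e)
≡ ~(((c | e) -> (c & ~a)) -> c) | (~c & e)
≡ ~(~((c | e) -> (c & ~a)) | c) | (~c & e)
≡ ~(~(~(c | e) | (c & ~a)) | c) | (~c & e)
≡ (~~(~(c | e) | (c & ~a)) & ~c) | (~c & e)
≡ ((~(c | e) | (c & ~a)) & ~c) | (~c & e)
≡ (((~c & ~e) | (c & ~a)) & ~c) | (~c & e)
≡ (~c & ~e & ~c) | (c & ~a & ~c) | (~c & e)
≡ (~c & ~e) | (~c & e)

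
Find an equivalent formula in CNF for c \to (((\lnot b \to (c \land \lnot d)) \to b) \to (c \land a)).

c \to (((\lnot b \to (c \land \lnot d)) \to b) \to (c \land a))
⇔ \lnot c \lor (((\lnot b \to (c \land \lnot d)) \to b) \to (c \land a))   [eliminate \to]
⇔ \lnot c \lor \lnot ((\lnot b \to (c \land \lnot d)) \to b) \lor (c \land a)   [eliminate \to]
⇔ \lnot c \lor \lnot (\lnot (\lnot b \to (c \land \lnot d)) \lor b) \lor (c \land a)   [eliminate \to]
⇔ \lnot c \lor \lnot (\lnot (\lnot \lnot b \lor (c \land \lnot d)) \lor b) \lor (c \land a)   [eliminate \to]
⇔ \lnot c \lor (\lnot \lnot (\lnot \lnot b \lor (c \land \lnot d)) \land \lnot b) \lor (c \land a)   [De Morgan]
⇔ \lnot c \lor ((\lnot \lnot b \lor (c \land \lnot d)) \land \lnot b) \lor (c \land a)   [double negation]
⇔ \lnot c \lor ((b \lor (c \land \lnot d)) \land \lnot b) \lor (c \land a)   [double negation]
⇔ (\lnot c \lor b \lor c \lor c) \land (\lnot c \lor b \lor c \lor a) \land (\lnot c \lor b \lor \lnot d \lor c) \land (\lnot c \lor b \lor \lnot d \lor a) \land (\lnot c \lor \lnot b \lor c) \land (\lnot c \lor \lnot b \lor a)   [distribute \lor over \land]
⇔ (\lnot c \lor b \lor \lnot d \lor a) \land (\lnot c \lor \lnot b \lor a)   [simplify]

(\lnot c \lor b \lor \lnot d \lor a) \land (\lnot c \lor \lnot b \lor a)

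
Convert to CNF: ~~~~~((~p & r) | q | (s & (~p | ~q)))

(p | ~r) & ~q & (~s | p) & (~s | q)

~~~~~((~p & r) | q | (s & (~p | ~q)))
⇔ ~~~((~p & r) | q | (s & (~p | ~q)))   [double negation]
⇔ ~((~p & r) | q | (s & (~p | ~q)))   [double negation]
⇔ ~(~p & r) & ~q & ~(s & (~p | ~q))   [De Morgan]
⇔ (~~p | ~r) & ~q & ~(s & (~p | ~q))   [De Morgan]
⇔ (p | ~r) & ~q & ~(s & (~p | ~q))   [double negation]
⇔ (p | ~r) & ~q & (~s | ~(~p | ~q))   [De Morgan]
⇔ (p | ~r) & ~q & (~s | (~~p & ~~q))   [De Morgan]
⇔ (p | ~r) & ~q & (~s | (p & ~~q))   [double negation]
⇔ (p | ~r) & ~q & (~s | (p & q))   [double negation]
⇔ (p | ~r) & ~q & (~s | p) & (~s | q)   [distribute | over &]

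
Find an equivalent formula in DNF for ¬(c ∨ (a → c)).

¬c ∧ a

¬(c ∨ (a → c))
≡ ¬(c ∨ ¬a ∨ c)   [eliminate →]
≡ ¬c ∧ ¬¬a ∧ ¬c   [De Morgan]
≡ ¬c ∧ a ∧ ¬c   [double negation]
≡ ¬c ∧ a   [simplify]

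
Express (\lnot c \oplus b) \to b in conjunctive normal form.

c \lor b

(\lnot c \oplus b) \to b
≡ \lnot (\lnot c \oplus b) \lor b   [eliminate \to]
≡ \lnot ((\lnot c \lor b) \land \lnot (\lnot c \land b)) \lor b   [expand \oplus]
≡ \lnot (\lnot c \lor b) \lor \lnot \lnot (\lnot c \land b) \lor b   [De Morgan]
≡ (\lnot \lnot c \land \lnot b) \lor \lnot \lnot (\lnot c \land b) \lor b   [De Morgan]
≡ (c \land \lnot b) \lor \lnot \lnot (\lnot c \land b) \lor b   [double negation]
≡ (c \land \lnot b) \lor (\lnot c \land b) \lor b   [double negation]
≡ (c \lor \lnot c \lor b) \land (c \lor b \lor b) \land (\lnot b \lor \lnot c \lor b) \land (\lnot b \lor b \lor b)   [distribute \lor over \land]
≡ c \lor b   [simplify]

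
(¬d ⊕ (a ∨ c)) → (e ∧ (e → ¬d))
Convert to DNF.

(d ∧ ¬a ∧ ¬c) ∨ (a ∧ ¬d) ∨ (c ∧ ¬d) ∨ (e ∧ ¬d)

(¬d ⊕ (a ∨ c)) → (e ∧ (e → ¬d))
⇔ ¬(¬d ⊕ (a ∨ c)) ∨ (e ∧ (e → ¬d))   (eliminate →)
⇔ ¬((¬d ∧ ¬(a ∨ c)) ∨ (¬¬d ∧ (a ∨ c))) ∨ (e ∧ (e → ¬d))   (expand ⊕)
⇔ ¬((¬d ∧ ¬(a ∨ c)) ∨ (¬¬d ∧ (a ∨ c))) ∨ (e ∧ (¬e ∨ ¬d))   (eliminate →)
⇔ (¬(¬d ∧ ¬(a ∨ c)) ∧ ¬(¬¬d ∧ (a ∨ c))) ∨ (e ∧ (¬e ∨ ¬d))   (De Morgan)
⇔ ((¬¬d ∨ ¬¬(a ∨ c)) ∧ ¬(¬¬d ∧ (a ∨ c))) ∨ (e ∧ (¬e ∨ ¬d))   (De Morgan)
⇔ ((d ∨ ¬¬(a ∨ c)) ∧ ¬(¬¬d ∧ (a ∨ c))) ∨ (e ∧ (¬e ∨ ¬d))   (double negation)
⇔ ((d ∨ a ∨ c) ∧ ¬(¬¬d ∧ (a ∨ c))) ∨ (e ∧ (¬e ∨ ¬d))   (double negation)
⇔ ((d ∨ a ∨ c) ∧ (¬¬¬d ∨ ¬(a ∨ c))) ∨ (e ∧ (¬e ∨ ¬d))   (De Morgan)
⇔ ((d ∨ a ∨ c) ∧ (¬d ∨ ¬(a ∨ c))) ∨ (e ∧ (¬e ∨ ¬d))   (double negation)
⇔ ((d ∨ a ∨ c) ∧ (¬d ∨ (¬a ∧ ¬c))) ∨ (e ∧ (¬e ∨ ¬d))   (De Morgan)
⇔ (d ∧ ¬d) ∨ (d ∧ ¬a ∧ ¬c) ∨ (a ∧ ¬d) ∨ (a ∧ ¬a ∧ ¬c) ∨ (c ∧ ¬d) ∨ (c ∧ ¬a ∧ ¬c) ∨ (e ∧ ¬e) ∨ (e ∧ ¬d)   (distribute ∧ over ∨)
⇔ (d ∧ ¬a ∧ ¬c) ∨ (a ∧ ¬d) ∨ (c ∧ ¬d) ∨ (e ∧ ¬d)   (simplify)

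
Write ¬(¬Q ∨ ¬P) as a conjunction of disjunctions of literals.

¬(¬Q ∨ ¬P)
≡ ¬¬Q ∧ ¬¬P   [De Morgan]
≡ Q ∧ ¬¬P   [double negation]
≡ Q ∧ P   [double negation]

Q ∧ P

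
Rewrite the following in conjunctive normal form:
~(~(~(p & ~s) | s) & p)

~p | s

~(~(~(p & ~s) | s) & p)
= ~~(~(p & ~s) | s) | ~p   [De Morgan]
= ~(p & ~s) | s | ~p   [double negation]
= ~p | ~~s | s | ~p   [De Morgan]
= ~p | s | s | ~p   [double negation]
= ~p | s   [simplify]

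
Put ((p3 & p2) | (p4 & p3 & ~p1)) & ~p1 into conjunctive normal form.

p3 & (p2 | p4) & ~p1

((p3 & p2) | (p4 & p3 & ~p1)) & ~p1
≡ (p3 | p4) & (p3 | p3) & (p3 | ~p1) & (p2 | p4) & (p2 | p3) & (p2 | ~p1) & ~p1   [distribute | over &]
≡ p3 & (p2 | p4) & ~p1   [simplify]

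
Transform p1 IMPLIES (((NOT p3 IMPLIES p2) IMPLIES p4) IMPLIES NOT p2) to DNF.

p1 IMPLIES (((NOT p3 IMPLIES p2) IMPLIES p4) IMPLIES NOT p2)
⇔ NOT p1 OR (((NOT p3 IMPLIES p2) IMPLIES p4) IMPLIES NOT p2)
⇔ NOT p1 OR NOT ((NOT p3 IMPLIES p2) IMPLIES p4) OR NOT p2
⇔ NOT p1 OR NOT (NOT (NOT p3 IMPLIES p2) OR p4) OR NOT p2
⇔ NOT p1 OR NOT (NOT (NOT NOT p3 OR p2) OR p4) OR NOT p2
⇔ NOT p1 OR (NOT NOT (NOT NOT p3 OR p2) AND NOT p4) OR NOT p2
⇔ NOT p1 OR ((NOT NOT p3 OR p2) AND NOT p4) OR NOT p2
⇔ NOT p1 OR ((p3 OR p2) AND NOT p4) OR NOT p2
⇔ NOT p1 OR (p3 AND NOT p4) OR (p2 AND NOT p4) OR NOT p2

NOT p1 OR (p3 AND NOT p4) OR (p2 AND NOT p4) OR NOT p2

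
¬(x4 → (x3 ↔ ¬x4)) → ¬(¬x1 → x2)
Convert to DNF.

¬x4 ∨ (¬x3 ∧ x4) ∨ (¬x1 ∧ ¬x2)

¬(x4 → (x3 ↔ ¬x4)) → ¬(¬x1 → x2)
≡ ¬¬(x4 → (x3 ↔ ¬x4)) ∨ ¬(¬x1 → x2)   [eliminate →]
≡ ¬¬(¬x4 ∨ (x3 ↔ ¬x4)) ∨ ¬(¬x1 → x2)   [eliminate →]
≡ ¬¬(¬x4 ∨ ((x3 → ¬x4) ∧ (¬x4 → x3))) ∨ ¬(¬x1 → x2)   [eliminate ↔]
≡ ¬¬(¬x4 ∨ ((¬x3 ∨ ¬x4) ∧ (¬x4 → x3))) ∨ ¬(¬x1 → x2)   [eliminate →]
≡ ¬¬(¬x4 ∨ ((¬x3 ∨ ¬x4) ∧ (¬¬x4 ∨ x3))) ∨ ¬(¬x1 → x2)   [eliminate →]
≡ ¬¬(¬x4 ∨ ((¬x3 ∨ ¬x4) ∧ (¬¬x4 ∨ x3))) ∨ ¬(¬¬x1 ∨ x2)   [eliminate →]
≡ ¬x4 ∨ ((¬x3 ∨ ¬x4) ∧ (¬¬x4 ∨ x3)) ∨ ¬(¬¬x1 ∨ x2)   [double negation]
≡ ¬x4 ∨ ((¬x3 ∨ ¬x4) ∧ (x4 ∨ x3)) ∨ ¬(¬¬x1 ∨ x2)   [double negation]
≡ ¬x4 ∨ ((¬x3 ∨ ¬x4) ∧ (x4 ∨ x3)) ∨ (¬¬¬x1 ∧ ¬x2)   [De Morgan]
≡ ¬x4 ∨ ((¬x3 ∨ ¬x4) ∧ (x4 ∨ x3)) ∨ (¬x1 ∧ ¬x2)   [double negation]
≡ ¬x4 ∨ (¬x3 ∧ x4) ∨ (¬x3 ∧ x3) ∨ (¬x4 ∧ x4) ∨ (¬x4 ∧ x3) ∨ (¬x1 ∧ ¬x2)   [distribute ∧ over ∨]
≡ ¬x4 ∨ (¬x3 ∧ x4) ∨ (¬x1 ∧ ¬x2)   [simplify]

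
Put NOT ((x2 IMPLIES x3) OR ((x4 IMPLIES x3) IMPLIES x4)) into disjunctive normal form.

NOT ((x2 IMPLIES x3) OR ((x4 IMPLIES x3) IMPLIES x4))
= NOT (NOT x2 OR x3 OR ((x4 IMPLIES x3) IMPLIES x4))   [eliminate IMPLIES]
= NOT (NOT x2 OR x3 OR NOT (x4 IMPLIES x3) OR x4)   [eliminate IMPLIES]
= NOT (NOT x2 OR x3 OR NOT (NOT x4 OR x3) OR x4)   [eliminate IMPLIES]
= NOT NOT x2 AND NOT x3 AND NOT NOT (NOT x4 OR x3) AND NOT x4   [De Morgan]
= x2 AND NOT x3 AND NOT NOT (NOT x4 OR x3) AND NOT x4   [double negation]
= x2 AND NOT x3 AND (NOT x4 OR x3) AND NOT x4   [double negation]
= (x2 AND NOT x3 AND NOT x4 AND NOT x4) OR (x2 AND NOT x3 AND x3 AND NOT x4)   [distribute AND over OR]
= x2 AND NOT x3 AND NOT x4   [simplify]

x2 AND NOT x3 AND NOT x4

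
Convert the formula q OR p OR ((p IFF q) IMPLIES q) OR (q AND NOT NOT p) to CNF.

q OR p

q OR p OR ((p IFF q) IMPLIES q) OR (q AND NOT NOT p)
≡ q OR p OR NOT (p IFF q) OR q OR (q AND NOT NOT p)   [eliminate IMPLIES]
≡ q OR p OR NOT ((p IMPLIES q) AND (q IMPLIES p)) OR q OR (q AND NOT NOT p)   [eliminate IFF]
≡ q OR p OR NOT ((NOT p OR q) AND (q IMPLIES p)) OR q OR (q AND NOT NOT p)   [eliminate IMPLIES]
≡ q OR p OR NOT ((NOT p OR q) AND (NOT q OR p)) OR q OR (q AND NOT NOT p)   [eliminate IMPLIES]
≡ q OR p OR NOT (NOT p OR q) OR NOT (NOT q OR p) OR q OR (q AND NOT NOT p)   [De Morgan]
≡ q OR p OR (NOT NOT p AND NOT q) OR NOT (NOT q OR p) OR q OR (q AND NOT NOT p)   [De Morgan]
≡ q OR p OR (p AND NOT q) OR NOT (NOT q OR p) OR q OR (q AND NOT NOT p)   [double negation]
≡ q OR p OR (p AND NOT q) OR (NOT NOT q AND NOT p) OR q OR (q AND NOT NOT p)   [De Morgan]
≡ q OR p OR (p AND NOT q) OR (q AND NOT p) OR q OR (q AND NOT NOT p)   [double negation]
≡ q OR p OR (p AND NOT q) OR (q AND NOT p) OR q OR (q AND p)   [double negation]
≡ (q OR p OR p OR q OR q OR q) AND (q OR p OR p OR q OR q OR p) AND (q OR p OR p OR NOT p OR q OR q) AND (q OR p OR p OR NOT p OR q OR p) AND (q OR p OR NOT q OR q OR q OR q) AND (q OR p OR NOT q OR q OR q OR p) AND (q OR p OR NOT q OR NOT p OR q OR q) AND (q OR p OR NOT q OR NOT p OR q OR p)   [distribute OR over AND]
≡ q OR p   [simplify]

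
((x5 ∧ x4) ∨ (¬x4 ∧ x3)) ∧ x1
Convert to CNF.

((x5 ∧ x4) ∨ (¬x4 ∧ x3)) ∧ x1
⇔ (x5 ∨ ¬x4) ∧ (x5 ∨ x3) ∧ (x4 ∨ ¬x4) ∧ (x4 ∨ x3) ∧ x1   [distribute ∨ over ∧]
⇔ (x5 ∨ ¬x4) ∧ (x5 ∨ x3) ∧ (x4 ∨ x3) ∧ x1   [simplify]

(x5 ∨ ¬x4) ∧ (x5 ∨ x3) ∧ (x4 ∨ x3) ∧ x1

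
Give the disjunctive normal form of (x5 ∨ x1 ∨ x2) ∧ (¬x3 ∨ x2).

(x5 ∨ x1 ∨ x2) ∧ (¬x3 ∨ x2)
⇔ (x5 ∧ ¬x3) ∨ (x5 ∧ x2) ∨ (x1 ∧ ¬x3) ∨ (x1 ∧ x2) ∨ (x2 ∧ ¬x3) ∨ (x2 ∧ x2)   — distribute ∧ over ∨
⇔ (x5 ∧ ¬x3) ∨ (x1 ∧ ¬x3) ∨ x2   — simplify

(x5 ∧ ¬x3) ∨ (x1 ∧ ¬x3) ∨ x2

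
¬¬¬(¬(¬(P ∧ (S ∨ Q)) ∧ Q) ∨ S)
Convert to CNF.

¬¬¬(¬(¬(P ∧ (S ∨ Q)) ∧ Q) ∨ S)
= ¬(¬(¬(P ∧ (S ∨ Q)) ∧ Q) ∨ S)   [double negation]
= ¬¬(¬(P ∧ (S ∨ Q)) ∧ Q) ∧ ¬S   [De Morgan]
= ¬(P ∧ (S ∨ Q)) ∧ Q ∧ ¬S   [double negation]
= (¬P ∨ ¬(S ∨ Q)) ∧ Q ∧ ¬S   [De Morgan]
= (¬P ∨ (¬S ∧ ¬Q)) ∧ Q ∧ ¬S   [De Morgan]
= (¬P ∨ ¬S) ∧ (¬P ∨ ¬Q) ∧ Q ∧ ¬S   [distribute ∨ over ∧]
= (¬P ∨ ¬Q) ∧ Q ∧ ¬S   [simplify]

(¬P ∨ ¬Q) ∧ Q ∧ ¬S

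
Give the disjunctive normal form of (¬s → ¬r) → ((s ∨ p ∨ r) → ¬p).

(¬s → ¬r) → ((s ∨ p ∨ r) → ¬p)
≡ ¬(¬s → ¬r) ∨ ((s ∨ p ∨ r) → ¬p)   [eliminate →]
≡ ¬(¬¬s ∨ ¬r) ∨ ((s ∨ p ∨ r) → ¬p)   [eliminate →]
≡ ¬(¬¬s ∨ ¬r) ∨ ¬(s ∨ p ∨ r) ∨ ¬p   [eliminate →]
≡ (¬¬¬s ∧ ¬¬r) ∨ ¬(s ∨ p ∨ r) ∨ ¬p   [De Morgan]
≡ (¬s ∧ ¬¬r) ∨ ¬(s ∨ p ∨ r) ∨ ¬p   [double negation]
≡ (¬s ∧ r) ∨ ¬(s ∨ p ∨ r) ∨ ¬p   [double negation]
≡ (¬s ∧ r) ∨ (¬s ∧ ¬p ∧ ¬r) ∨ ¬p   [De Morgan]
≡ (¬s ∧ r) ∨ ¬p   [simplify]

(¬s ∧ r) ∨ ¬p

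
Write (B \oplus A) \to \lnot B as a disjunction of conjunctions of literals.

(A \land B) \lor \lnot B

(B \oplus A) \to \lnot B
≡ \lnot (B \oplus A) \lor \lnot B   [eliminate \to]
≡ \lnot ((B \land \lnot A) \lor (\lnot B \land A)) \lor \lnot B   [expand \oplus]
≡ (\lnot (B \land \lnot A) \land \lnot (\lnot B \land A)) \lor \lnot B   [De Morgan]
≡ ((\lnot B \lor \lnot \lnot A) \land \lnot (\lnot B \land A)) \lor \lnot B   [De Morgan]
≡ ((\lnot B \lor A) \land \lnot (\lnot B \land A)) \lor \lnot B   [double negation]
≡ ((\lnot B \lor A) \land (\lnot \lnot B \lor \lnot A)) \lor \lnot B   [De Morgan]
≡ ((\lnot B \lor A) \land (B \lor \lnot A)) \lor \lnot B   [double negation]
≡ (\lnot B \land B) \lor (\lnot B \land \lnot A) \lor (A \land B) \lor (A \land \lnot A) \lor \lnot B   [distribute \land over \lor]
≡ (A \land B) \lor \lnot B   [simplify]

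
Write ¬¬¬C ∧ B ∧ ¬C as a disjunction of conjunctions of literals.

¬C ∧ B

¬¬¬C ∧ B ∧ ¬C
= ¬C ∧ B ∧ ¬C   [double negation]
= ¬C ∧ B   [simplify]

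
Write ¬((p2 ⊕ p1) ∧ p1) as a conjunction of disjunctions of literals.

¬p1 ∨ p2

¬((p2 ⊕ p1) ∧ p1)
⇔ ¬((p2 ∨ p1) ∧ ¬(p2 ∧ p1) ∧ p1)   (expand ⊕)
⇔ ¬(p2 ∨ p1) ∨ ¬¬(p2 ∧ p1) ∨ ¬p1   (De Morgan)
⇔ (¬p2 ∧ ¬p1) ∨ ¬¬(p2 ∧ p1) ∨ ¬p1   (De Morgan)
⇔ (¬p2 ∧ ¬p1) ∨ (p2 ∧ p1) ∨ ¬p1   (double negation)
⇔ (¬p2 ∨ p2 ∨ ¬p1) ∧ (¬p2 ∨ p1 ∨ ¬p1) ∧ (¬p1 ∨ p2 ∨ ¬p1) ∧ (¬p1 ∨ p1 ∨ ¬p1)   (distribute ∨ over ∧)
⇔ ¬p1 ∨ p2   (simplify)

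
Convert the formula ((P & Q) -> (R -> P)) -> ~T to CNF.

(P | ~T) & (Q | ~T) & (R | ~T) & (~P | ~T)

((P & Q) -> (R -> P)) -> ~T
≡ ~((P & Q) -> (R -> P)) | ~T
≡ ~(~(P & Q) | (R -> P)) | ~T
≡ ~(~(P & Q) | ~R | P) | ~T
≡ (~~(P & Q) & ~~R & ~P) | ~T
≡ (P & Q & ~~R & ~P) | ~T
≡ (P & Q & R & ~P) | ~T
≡ (P | ~T) & (Q | ~T) & (R | ~T) & (~P | ~T)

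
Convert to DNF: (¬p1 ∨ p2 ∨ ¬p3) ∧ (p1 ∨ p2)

(¬p1 ∨ p2 ∨ ¬p3) ∧ (p1 ∨ p2)
⇔ (¬p1 ∧ p1) ∨ (¬p1 ∧ p2) ∨ (p2 ∧ p1) ∨ (p2 ∧ p2) ∨ (¬p3 ∧ p1) ∨ (¬p3 ∧ p2)   [distribute ∧ over ∨]
⇔ p2 ∨ (¬p3 ∧ p1)   [simplify]

p2 ∨ (¬p3 ∧ p1)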